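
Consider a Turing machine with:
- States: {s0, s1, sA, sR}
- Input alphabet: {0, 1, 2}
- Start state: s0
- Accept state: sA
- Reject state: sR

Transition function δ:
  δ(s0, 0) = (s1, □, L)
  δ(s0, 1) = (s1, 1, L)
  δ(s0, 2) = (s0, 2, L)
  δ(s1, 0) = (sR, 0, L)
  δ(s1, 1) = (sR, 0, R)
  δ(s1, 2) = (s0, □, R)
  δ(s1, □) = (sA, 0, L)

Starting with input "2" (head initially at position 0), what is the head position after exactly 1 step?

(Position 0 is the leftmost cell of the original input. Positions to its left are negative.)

Execution trace (head position shown):
Step 0: [s0]2  (head at position 0)
Step 1: move left → [s0]□2  (head at position -1)

After 1 step, the head is at position -1.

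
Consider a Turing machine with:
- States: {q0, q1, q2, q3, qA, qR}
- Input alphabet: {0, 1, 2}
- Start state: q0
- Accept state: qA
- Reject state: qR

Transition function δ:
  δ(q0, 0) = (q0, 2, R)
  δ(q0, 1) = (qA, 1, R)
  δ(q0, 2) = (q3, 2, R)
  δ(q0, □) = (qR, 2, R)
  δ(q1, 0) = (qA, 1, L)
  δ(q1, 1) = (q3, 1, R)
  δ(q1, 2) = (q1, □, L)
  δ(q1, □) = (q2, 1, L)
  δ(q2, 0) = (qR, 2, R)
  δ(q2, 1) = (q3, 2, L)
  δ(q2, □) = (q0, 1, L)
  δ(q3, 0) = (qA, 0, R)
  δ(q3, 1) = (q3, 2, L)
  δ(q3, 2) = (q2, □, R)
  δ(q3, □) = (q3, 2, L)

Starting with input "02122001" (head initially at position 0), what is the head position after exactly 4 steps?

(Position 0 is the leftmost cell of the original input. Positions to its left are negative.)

Execution trace (head position shown):
Step 0: [q0]02122001  (head at position 0)
Step 1: move right → 2[q0]2122001  (head at position 1)
Step 2: move right → 22[q3]122001  (head at position 2)
Step 3: move left → 2[q3]2222001  (head at position 1)
Step 4: move right → 2□[q2]222001  (head at position 2)

After 4 steps, the head is at position 2.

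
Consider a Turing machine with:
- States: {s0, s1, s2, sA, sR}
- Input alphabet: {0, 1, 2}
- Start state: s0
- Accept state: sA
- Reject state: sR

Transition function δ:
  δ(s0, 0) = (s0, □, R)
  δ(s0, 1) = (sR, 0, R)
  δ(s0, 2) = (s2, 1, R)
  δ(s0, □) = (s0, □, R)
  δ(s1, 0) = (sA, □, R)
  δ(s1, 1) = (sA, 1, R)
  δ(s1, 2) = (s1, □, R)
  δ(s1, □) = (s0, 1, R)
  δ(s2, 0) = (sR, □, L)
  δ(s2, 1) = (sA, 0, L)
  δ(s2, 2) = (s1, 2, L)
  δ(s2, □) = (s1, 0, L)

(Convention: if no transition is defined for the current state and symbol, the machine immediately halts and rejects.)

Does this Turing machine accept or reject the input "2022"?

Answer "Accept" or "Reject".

Execution trace:
Initial: [s0]2022
Step 1: δ(s0, 2) = (s2, 1, R) → 1[s2]022
Step 2: δ(s2, 0) = (sR, □, L) → [sR]1□22

The machine reaches the reject state sR and halts.

Answer: Reject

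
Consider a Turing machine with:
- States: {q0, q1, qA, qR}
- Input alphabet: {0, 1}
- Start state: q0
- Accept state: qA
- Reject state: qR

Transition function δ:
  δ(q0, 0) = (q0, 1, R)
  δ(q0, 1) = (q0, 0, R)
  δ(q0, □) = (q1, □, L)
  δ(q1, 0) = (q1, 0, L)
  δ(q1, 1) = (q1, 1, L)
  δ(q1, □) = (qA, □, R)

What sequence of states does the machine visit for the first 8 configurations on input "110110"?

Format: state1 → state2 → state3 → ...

Execution trace:
Initial: [q0]110110
Step 1: δ(q0, 1) = (q0, 0, R) → 0[q0]10110
Step 2: δ(q0, 1) = (q0, 0, R) → 00[q0]0110
Step 3: δ(q0, 0) = (q0, 1, R) → 001[q0]110
Step 4: δ(q0, 1) = (q0, 0, R) → 0010[q0]10
Step 5: δ(q0, 1) = (q0, 0, R) → 00100[q0]0
Step 6: δ(q0, 0) = (q0, 1, R) → 001001[q0]□
Step 7: δ(q0, □) = (q1, □, L) → 00100[q1]1□

State sequence: q0 → q0 → q0 → q0 → q0 → q0 → q0 → q1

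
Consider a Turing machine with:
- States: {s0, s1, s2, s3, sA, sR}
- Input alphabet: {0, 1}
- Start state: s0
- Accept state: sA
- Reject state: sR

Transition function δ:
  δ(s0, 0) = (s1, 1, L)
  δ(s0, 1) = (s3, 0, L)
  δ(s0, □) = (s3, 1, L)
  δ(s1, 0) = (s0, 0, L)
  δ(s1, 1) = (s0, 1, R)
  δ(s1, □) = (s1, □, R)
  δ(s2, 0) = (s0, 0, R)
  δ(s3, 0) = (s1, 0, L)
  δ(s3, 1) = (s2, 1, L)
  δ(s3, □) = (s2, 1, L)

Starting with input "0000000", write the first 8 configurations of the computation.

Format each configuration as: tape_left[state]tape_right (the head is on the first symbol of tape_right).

Transitions applied:
Step 1: δ(s0, 0) = (s1, 1, L)
Step 2: δ(s1, □) = (s1, □, R)
Step 3: δ(s1, 1) = (s0, 1, R)
Step 4: δ(s0, 0) = (s1, 1, L)
Step 5: δ(s1, 1) = (s0, 1, R)
Step 6: δ(s0, 1) = (s3, 0, L)
Step 7: δ(s3, 1) = (s2, 1, L)

The first 8 configurations are:
[s0]0000000 ⊢ [s1]□1000000 ⊢ □[s1]1000000 ⊢ □1[s0]000000 ⊢ □[s1]1100000 ⊢ □1[s0]100000 ⊢ □[s3]1000000 ⊢ [s2]□1000000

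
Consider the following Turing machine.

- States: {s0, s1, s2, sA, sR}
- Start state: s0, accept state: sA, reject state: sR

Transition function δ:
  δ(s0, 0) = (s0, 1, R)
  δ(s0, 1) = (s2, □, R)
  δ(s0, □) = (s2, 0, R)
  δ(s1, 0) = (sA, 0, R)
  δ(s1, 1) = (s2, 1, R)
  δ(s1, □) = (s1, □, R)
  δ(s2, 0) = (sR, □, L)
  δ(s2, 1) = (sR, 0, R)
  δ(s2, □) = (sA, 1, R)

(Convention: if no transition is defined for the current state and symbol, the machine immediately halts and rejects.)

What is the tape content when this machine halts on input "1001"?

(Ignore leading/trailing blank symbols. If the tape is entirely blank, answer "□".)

Execution trace:
Initial: [s0]1001
Step 1: δ(s0, 1) = (s2, □, R) → □[s2]001
Step 2: δ(s2, 0) = (sR, □, L) → [sR]□□01

The machine reaches the reject state sR and halts.

Final tape (ignoring leading/trailing blanks): 01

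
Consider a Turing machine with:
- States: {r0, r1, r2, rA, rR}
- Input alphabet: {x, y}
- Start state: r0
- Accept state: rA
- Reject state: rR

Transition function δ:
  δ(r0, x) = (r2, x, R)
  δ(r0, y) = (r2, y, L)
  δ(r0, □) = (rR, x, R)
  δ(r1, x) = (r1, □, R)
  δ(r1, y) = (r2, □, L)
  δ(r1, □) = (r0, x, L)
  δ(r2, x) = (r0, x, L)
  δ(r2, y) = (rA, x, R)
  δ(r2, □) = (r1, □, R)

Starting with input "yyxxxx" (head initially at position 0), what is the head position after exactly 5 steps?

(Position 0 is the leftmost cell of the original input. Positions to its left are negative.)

Execution trace (head position shown):
Step 0: [r0]yyxxxx  (head at position 0)
Step 1: move left → [r2]□yyxxxx  (head at position -1)
Step 2: move right → □[r1]yyxxxx  (head at position 0)
Step 3: move left → [r2]□□yxxxx  (head at position -1)
Step 4: move right → □[r1]□yxxxx  (head at position 0)
Step 5: move left → [r0]□xyxxxx  (head at position -1)

After 5 steps, the head is at position -1.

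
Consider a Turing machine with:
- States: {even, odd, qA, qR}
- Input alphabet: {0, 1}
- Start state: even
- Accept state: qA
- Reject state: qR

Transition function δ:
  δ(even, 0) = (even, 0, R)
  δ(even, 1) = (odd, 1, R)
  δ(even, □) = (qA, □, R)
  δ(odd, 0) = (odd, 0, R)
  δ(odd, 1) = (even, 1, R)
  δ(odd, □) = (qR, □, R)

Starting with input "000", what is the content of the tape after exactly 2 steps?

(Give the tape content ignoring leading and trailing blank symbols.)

Execution trace:
Initial: [even]000
Step 1: δ(even, 0) = (even, 0, R) → 0[even]00
Step 2: δ(even, 0) = (even, 0, R) → 00[even]0

After 2 steps, the tape (ignoring leading/trailing blanks) is: 000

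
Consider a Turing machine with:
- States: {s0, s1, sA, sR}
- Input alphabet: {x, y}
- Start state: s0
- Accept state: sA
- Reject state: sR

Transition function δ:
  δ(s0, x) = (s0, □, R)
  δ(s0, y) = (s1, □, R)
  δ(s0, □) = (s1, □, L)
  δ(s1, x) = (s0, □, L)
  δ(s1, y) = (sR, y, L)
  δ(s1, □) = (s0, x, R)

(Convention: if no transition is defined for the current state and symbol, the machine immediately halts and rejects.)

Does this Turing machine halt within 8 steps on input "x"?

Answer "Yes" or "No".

Execution trace:
Initial: [s0]x
Step 1: δ(s0, x) = (s0, □, R) → □[s0]□
Step 2: δ(s0, □) = (s1, □, L) → [s1]□□
Step 3: δ(s1, □) = (s0, x, R) → x[s0]□
Step 4: δ(s0, □) = (s1, □, L) → [s1]x□
Step 5: δ(s1, x) = (s0, □, L) → [s0]□□□
Step 6: δ(s0, □) = (s1, □, L) → [s1]□□□□
Step 7: δ(s1, □) = (s0, x, R) → x[s0]□□□
Step 8: δ(s0, □) = (s1, □, L) → [s1]x□□□

The machine has not reached a halting state after 8 steps.
The machine did not halt within the 8-step bound.

Answer: No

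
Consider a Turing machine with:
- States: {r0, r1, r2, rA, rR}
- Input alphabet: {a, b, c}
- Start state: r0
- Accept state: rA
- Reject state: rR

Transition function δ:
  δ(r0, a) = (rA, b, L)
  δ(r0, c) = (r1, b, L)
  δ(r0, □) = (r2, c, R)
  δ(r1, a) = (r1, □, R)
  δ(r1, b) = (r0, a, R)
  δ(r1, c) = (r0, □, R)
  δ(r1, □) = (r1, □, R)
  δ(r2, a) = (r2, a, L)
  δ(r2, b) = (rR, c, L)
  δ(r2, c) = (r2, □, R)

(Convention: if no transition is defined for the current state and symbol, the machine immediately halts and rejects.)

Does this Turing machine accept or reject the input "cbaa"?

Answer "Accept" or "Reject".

Execution trace:
Initial: [r0]cbaa
Step 1: δ(r0, c) = (r1, b, L) → [r1]□bbaa
Step 2: δ(r1, □) = (r1, □, R) → □[r1]bbaa
Step 3: δ(r1, b) = (r0, a, R) → □a[r0]baa

No transition is defined for δ(r0, b). By convention the machine halts and rejects.

Answer: Reject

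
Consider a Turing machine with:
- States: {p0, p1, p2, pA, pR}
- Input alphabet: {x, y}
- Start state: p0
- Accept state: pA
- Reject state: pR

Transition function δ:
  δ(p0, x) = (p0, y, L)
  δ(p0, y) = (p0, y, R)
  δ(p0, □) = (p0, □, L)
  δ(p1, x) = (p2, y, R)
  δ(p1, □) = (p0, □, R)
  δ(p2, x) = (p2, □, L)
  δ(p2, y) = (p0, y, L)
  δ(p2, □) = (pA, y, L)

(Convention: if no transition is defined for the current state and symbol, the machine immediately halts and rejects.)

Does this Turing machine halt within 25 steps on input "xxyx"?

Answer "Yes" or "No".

Execution trace:
Initial: [p0]xxyx
Step 1: δ(p0, x) = (p0, y, L) → [p0]□yxyx
Step 2: δ(p0, □) = (p0, □, L) → [p0]□□yxyx
Step 3: δ(p0, □) = (p0, □, L) → [p0]□□□yxyx
Step 4: δ(p0, □) = (p0, □, L) → [p0]□□□□yxyx
Step 5: δ(p0, □) = (p0, □, L) → [p0]□□□□□yxyx
Step 6: δ(p0, □) = (p0, □, L) → [p0]□□□□□□yxyx
Step 7: δ(p0, □) = (p0, □, L) → [p0]□□□□□□□yxyx
Step 8: δ(p0, □) = (p0, □, L) → [p0]□□□□□□□□yxyx
Step 9: δ(p0, □) = (p0, □, L) → [p0]□□□□□□□□□yxyx
Step 10: δ(p0, □) = (p0, □, L) → [p0]□□□□□□□□□□yxyx
Step 11: δ(p0, □) = (p0, □, L) → [p0]□□□□□□□□□□□yxyx
Step 12: δ(p0, □) = (p0, □, L) → [p0]□□□□□□□□□□□□yxyx
Step 13: δ(p0, □) = (p0, □, L) → [p0]□□□□□□□□□□□□□yxyx
Step 14: δ(p0, □) = (p0, □, L) → [p0]□□□□□□□□□□□□□□yxyx
Step 15: δ(p0, □) = (p0, □, L) → [p0]□□□□□□□□□□□□□□□yxyx
Step 16: δ(p0, □) = (p0, □, L) → [p0]□□□□□□□□□□□□□□□□yxyx
Step 17: δ(p0, □) = (p0, □, L) → [p0]□□□□□□□□□□□□□□□□□yxyx
Step 18: δ(p0, □) = (p0, □, L) → [p0]□□□□□□□□□□□□□□□□□□yxyx
Step 19: δ(p0, □) = (p0, □, L) → [p0]□□□□□□□□□□□□□□□□□□□yxyx
Step 20: δ(p0, □) = (p0, □, L) → [p0]□□□□□□□□□□□□□□□□□□□□yxyx
Step 21: δ(p0, □) = (p0, □, L) → [p0]□□□□□□□□□□□□□□□□□□□□□yxyx
Step 22: δ(p0, □) = (p0, □, L) → [p0]□□□□□□□□□□□□□□□□□□□□□□yxyx
Step 23: δ(p0, □) = (p0, □, L) → [p0]□□□□□□□□□□□□□□□□□□□□□□□yxyx
Step 24: δ(p0, □) = (p0, □, L) → [p0]□□□□□□□□□□□□□□□□□□□□□□□□yxyx
Step 25: δ(p0, □) = (p0, □, L) → [p0]□□□□□□□□□□□□□□□□□□□□□□□□□yxyx

The machine has not reached a halting state after 25 steps.
The machine did not halt within the 25-step bound.

Answer: No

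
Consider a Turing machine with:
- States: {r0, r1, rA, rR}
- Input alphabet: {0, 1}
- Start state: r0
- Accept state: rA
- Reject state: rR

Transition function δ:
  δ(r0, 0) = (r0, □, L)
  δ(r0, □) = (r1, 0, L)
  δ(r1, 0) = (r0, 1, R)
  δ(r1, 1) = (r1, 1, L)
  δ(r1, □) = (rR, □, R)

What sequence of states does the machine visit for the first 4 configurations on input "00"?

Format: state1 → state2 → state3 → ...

Execution trace:
Initial: [r0]00
Step 1: δ(r0, 0) = (r0, □, L) → [r0]□□0
Step 2: δ(r0, □) = (r1, 0, L) → [r1]□0□0
Step 3: δ(r1, □) = (rR, □, R) → □[rR]0□0

The machine reaches the reject state rR and halts.

State sequence: r0 → r0 → r1 → rR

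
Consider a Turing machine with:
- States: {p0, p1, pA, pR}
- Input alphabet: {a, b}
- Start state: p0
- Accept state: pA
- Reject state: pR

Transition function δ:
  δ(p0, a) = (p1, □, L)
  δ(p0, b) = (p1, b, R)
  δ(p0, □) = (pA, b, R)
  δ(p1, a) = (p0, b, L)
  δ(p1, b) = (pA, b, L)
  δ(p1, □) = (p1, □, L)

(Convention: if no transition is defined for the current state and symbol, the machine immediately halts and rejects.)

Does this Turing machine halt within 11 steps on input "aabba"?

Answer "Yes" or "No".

Execution trace:
Initial: [p0]aabba
Step 1: δ(p0, a) = (p1, □, L) → [p1]□□abba
Step 2: δ(p1, □) = (p1, □, L) → [p1]□□□abba
Step 3: δ(p1, □) = (p1, □, L) → [p1]□□□□abba
Step 4: δ(p1, □) = (p1, □, L) → [p1]□□□□□abba
Step 5: δ(p1, □) = (p1, □, L) → [p1]□□□□□□abba
Step 6: δ(p1, □) = (p1, □, L) → [p1]□□□□□□□abba
Step 7: δ(p1, □) = (p1, □, L) → [p1]□□□□□□□□abba
Step 8: δ(p1, □) = (p1, □, L) → [p1]□□□□□□□□□abba
Step 9: δ(p1, □) = (p1, □, L) → [p1]□□□□□□□□□□abba
Step 10: δ(p1, □) = (p1, □, L) → [p1]□□□□□□□□□□□abba
Step 11: δ(p1, □) = (p1, □, L) → [p1]□□□□□□□□□□□□abba

The machine has not reached a halting state after 11 steps.
The machine did not halt within the 11-step bound.

Answer: No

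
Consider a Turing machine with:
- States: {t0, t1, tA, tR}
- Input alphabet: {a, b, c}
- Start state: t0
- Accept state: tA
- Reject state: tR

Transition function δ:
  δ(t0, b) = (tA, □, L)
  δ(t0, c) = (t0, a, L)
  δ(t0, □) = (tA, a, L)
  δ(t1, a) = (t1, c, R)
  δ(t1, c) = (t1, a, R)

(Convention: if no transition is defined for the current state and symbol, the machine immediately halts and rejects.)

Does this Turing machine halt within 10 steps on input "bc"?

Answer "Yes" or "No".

Execution trace:
Initial: [t0]bc
Step 1: δ(t0, b) = (tA, □, L) → [tA]□□c

The machine reaches the accept state tA and halts.
The machine halted after 1 step (within the 10-step bound).

Answer: Yes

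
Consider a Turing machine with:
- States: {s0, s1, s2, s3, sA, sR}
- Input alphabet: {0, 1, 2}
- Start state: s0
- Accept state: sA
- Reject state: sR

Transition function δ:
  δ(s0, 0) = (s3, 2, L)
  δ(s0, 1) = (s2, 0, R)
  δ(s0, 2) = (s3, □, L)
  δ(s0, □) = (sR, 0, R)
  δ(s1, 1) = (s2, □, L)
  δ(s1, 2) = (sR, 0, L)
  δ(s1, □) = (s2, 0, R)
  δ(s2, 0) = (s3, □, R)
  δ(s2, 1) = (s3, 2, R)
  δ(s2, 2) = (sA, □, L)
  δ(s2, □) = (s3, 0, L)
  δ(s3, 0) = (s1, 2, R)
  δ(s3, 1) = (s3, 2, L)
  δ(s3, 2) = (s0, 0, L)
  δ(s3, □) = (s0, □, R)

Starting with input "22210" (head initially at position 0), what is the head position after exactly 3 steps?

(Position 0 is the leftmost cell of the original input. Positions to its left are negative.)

Execution trace (head position shown):
Step 0: [s0]22210  (head at position 0)
Step 1: move left → [s3]□□2210  (head at position -1)
Step 2: move right → □[s0]□2210  (head at position 0)
Step 3: move right → □0[sR]2210  (head at position 1)

After 3 steps, the head is at position 1.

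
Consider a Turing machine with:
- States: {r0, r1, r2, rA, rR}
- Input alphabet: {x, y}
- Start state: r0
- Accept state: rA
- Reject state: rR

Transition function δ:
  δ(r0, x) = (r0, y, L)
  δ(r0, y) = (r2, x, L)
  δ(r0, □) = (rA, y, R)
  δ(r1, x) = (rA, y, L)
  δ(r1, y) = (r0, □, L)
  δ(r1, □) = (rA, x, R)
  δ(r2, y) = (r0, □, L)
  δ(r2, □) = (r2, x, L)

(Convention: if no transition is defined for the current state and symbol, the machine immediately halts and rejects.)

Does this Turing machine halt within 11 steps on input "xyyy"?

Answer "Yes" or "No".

Execution trace:
Initial: [r0]xyyy
Step 1: δ(r0, x) = (r0, y, L) → [r0]□yyyy
Step 2: δ(r0, □) = (rA, y, R) → y[rA]yyyy

The machine reaches the accept state rA and halts.
The machine halted after 2 steps (within the 11-step bound).

Answer: Yes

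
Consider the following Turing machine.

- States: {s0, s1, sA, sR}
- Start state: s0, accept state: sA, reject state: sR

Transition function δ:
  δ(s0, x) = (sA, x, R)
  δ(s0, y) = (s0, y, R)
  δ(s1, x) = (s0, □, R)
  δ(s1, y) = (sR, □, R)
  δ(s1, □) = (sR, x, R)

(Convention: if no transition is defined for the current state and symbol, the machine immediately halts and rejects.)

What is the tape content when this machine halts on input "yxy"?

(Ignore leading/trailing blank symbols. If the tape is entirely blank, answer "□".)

Execution trace:
Initial: [s0]yxy
Step 1: δ(s0, y) = (s0, y, R) → y[s0]xy
Step 2: δ(s0, x) = (sA, x, R) → yx[sA]y

The machine reaches the accept state sA and halts.

Final tape (ignoring leading/trailing blanks): yxy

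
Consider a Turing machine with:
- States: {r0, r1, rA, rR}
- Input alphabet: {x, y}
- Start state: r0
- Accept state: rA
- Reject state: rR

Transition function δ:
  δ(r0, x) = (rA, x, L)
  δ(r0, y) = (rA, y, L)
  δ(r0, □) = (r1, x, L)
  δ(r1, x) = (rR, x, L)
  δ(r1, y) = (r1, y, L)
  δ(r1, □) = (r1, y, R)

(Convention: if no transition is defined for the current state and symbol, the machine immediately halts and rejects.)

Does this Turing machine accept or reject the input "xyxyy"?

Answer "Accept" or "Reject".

Execution trace:
Initial: [r0]xyxyy
Step 1: δ(r0, x) = (rA, x, L) → [rA]□xyxyy

The machine reaches the accept state rA and halts.

Answer: Accept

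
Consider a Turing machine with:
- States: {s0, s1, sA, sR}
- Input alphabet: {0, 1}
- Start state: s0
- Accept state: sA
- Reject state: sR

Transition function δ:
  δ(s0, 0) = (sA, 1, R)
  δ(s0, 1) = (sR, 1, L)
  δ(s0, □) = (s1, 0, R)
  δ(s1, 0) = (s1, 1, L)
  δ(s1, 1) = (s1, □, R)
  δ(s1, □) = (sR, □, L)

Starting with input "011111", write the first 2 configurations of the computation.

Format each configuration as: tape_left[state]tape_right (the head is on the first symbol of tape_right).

Transitions applied:
Step 1: δ(s0, 0) = (sA, 1, R)

The first 2 configurations are:
[s0]011111 ⊢ 1[sA]11111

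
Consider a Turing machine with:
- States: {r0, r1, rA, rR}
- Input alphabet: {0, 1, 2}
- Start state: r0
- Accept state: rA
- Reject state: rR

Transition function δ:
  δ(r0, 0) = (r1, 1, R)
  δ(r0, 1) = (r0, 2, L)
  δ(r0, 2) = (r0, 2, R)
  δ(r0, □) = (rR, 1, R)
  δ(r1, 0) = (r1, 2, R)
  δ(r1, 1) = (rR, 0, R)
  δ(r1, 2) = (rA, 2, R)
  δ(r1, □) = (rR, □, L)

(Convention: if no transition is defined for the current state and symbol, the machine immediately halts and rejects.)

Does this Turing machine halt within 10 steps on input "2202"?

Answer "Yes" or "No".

Execution trace:
Initial: [r0]2202
Step 1: δ(r0, 2) = (r0, 2, R) → 2[r0]202
Step 2: δ(r0, 2) = (r0, 2, R) → 22[r0]02
Step 3: δ(r0, 0) = (r1, 1, R) → 221[r1]2
Step 4: δ(r1, 2) = (rA, 2, R) → 2212[rA]□

The machine reaches the accept state rA and halts.
The machine halted after 4 steps (within the 10-step bound).

Answer: Yes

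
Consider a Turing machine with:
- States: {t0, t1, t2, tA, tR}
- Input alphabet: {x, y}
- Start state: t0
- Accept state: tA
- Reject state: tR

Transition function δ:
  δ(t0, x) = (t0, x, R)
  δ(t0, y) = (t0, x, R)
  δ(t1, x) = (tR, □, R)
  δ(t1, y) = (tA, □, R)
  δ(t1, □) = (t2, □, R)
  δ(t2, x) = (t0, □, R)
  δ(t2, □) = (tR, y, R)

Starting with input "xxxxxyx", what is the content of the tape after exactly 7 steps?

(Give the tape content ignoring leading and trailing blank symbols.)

Execution trace:
Initial: [t0]xxxxxyx
Step 1: δ(t0, x) = (t0, x, R) → x[t0]xxxxyx
Step 2: δ(t0, x) = (t0, x, R) → xx[t0]xxxyx
Step 3: δ(t0, x) = (t0, x, R) → xxx[t0]xxyx
Step 4: δ(t0, x) = (t0, x, R) → xxxx[t0]xyx
Step 5: δ(t0, x) = (t0, x, R) → xxxxx[t0]yx
Step 6: δ(t0, y) = (t0, x, R) → xxxxxx[t0]x
Step 7: δ(t0, x) = (t0, x, R) → xxxxxxx[t0]□

No transition is defined for δ(t0, □). By convention the machine halts and rejects.

After 7 steps, the tape (ignoring leading/trailing blanks) is: xxxxxxx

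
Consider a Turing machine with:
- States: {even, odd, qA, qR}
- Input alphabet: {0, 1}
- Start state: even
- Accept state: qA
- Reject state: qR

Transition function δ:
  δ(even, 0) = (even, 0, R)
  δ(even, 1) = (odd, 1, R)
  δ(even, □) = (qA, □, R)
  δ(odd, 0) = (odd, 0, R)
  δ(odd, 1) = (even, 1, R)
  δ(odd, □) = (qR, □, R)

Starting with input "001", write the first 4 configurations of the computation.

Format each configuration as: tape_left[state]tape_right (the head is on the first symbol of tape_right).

Transitions applied:
Step 1: δ(even, 0) = (even, 0, R)
Step 2: δ(even, 0) = (even, 0, R)
Step 3: δ(even, 1) = (odd, 1, R)

The first 4 configurations are:
[even]001 ⊢ 0[even]01 ⊢ 00[even]1 ⊢ 001[odd]□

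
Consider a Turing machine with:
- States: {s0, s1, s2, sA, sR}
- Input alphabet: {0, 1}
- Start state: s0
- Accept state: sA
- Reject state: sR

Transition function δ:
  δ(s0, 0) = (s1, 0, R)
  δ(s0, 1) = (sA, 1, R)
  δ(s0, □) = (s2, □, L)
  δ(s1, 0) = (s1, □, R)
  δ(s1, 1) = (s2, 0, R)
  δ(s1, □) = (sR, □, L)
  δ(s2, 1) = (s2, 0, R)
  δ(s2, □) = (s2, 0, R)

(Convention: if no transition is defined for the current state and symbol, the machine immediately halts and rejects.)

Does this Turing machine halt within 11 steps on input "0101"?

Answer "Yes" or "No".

Execution trace:
Initial: [s0]0101
Step 1: δ(s0, 0) = (s1, 0, R) → 0[s1]101
Step 2: δ(s1, 1) = (s2, 0, R) → 00[s2]01

No transition is defined for δ(s2, 0). By convention the machine halts and rejects.
The machine halted after 2 steps (within the 11-step bound).

Answer: Yes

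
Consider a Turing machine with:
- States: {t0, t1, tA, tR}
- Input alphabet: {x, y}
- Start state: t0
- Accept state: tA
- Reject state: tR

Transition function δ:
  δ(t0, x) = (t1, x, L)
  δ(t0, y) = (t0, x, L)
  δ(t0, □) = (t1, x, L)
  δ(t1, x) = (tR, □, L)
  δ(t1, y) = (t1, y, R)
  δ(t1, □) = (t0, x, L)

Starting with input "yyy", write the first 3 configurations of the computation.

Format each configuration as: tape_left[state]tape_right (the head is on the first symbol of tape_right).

Transitions applied:
Step 1: δ(t0, y) = (t0, x, L)
Step 2: δ(t0, □) = (t1, x, L)

The first 3 configurations are:
[t0]yyy ⊢ [t0]□xyy ⊢ [t1]□xxyy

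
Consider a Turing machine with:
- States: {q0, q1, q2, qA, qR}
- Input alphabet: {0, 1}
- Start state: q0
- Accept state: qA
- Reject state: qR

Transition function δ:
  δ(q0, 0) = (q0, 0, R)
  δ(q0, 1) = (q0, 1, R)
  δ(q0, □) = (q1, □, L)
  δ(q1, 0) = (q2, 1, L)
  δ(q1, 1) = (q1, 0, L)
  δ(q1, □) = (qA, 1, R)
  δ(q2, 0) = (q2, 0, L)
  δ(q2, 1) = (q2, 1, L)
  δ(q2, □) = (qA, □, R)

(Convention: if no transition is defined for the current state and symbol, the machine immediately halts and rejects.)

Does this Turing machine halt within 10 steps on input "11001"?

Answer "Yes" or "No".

Execution trace:
Initial: [q0]11001
Step 1: δ(q0, 1) = (q0, 1, R) → 1[q0]1001
Step 2: δ(q0, 1) = (q0, 1, R) → 11[q0]001
Step 3: δ(q0, 0) = (q0, 0, R) → 110[q0]01
Step 4: δ(q0, 0) = (q0, 0, R) → 1100[q0]1
Step 5: δ(q0, 1) = (q0, 1, R) → 11001[q0]□
Step 6: δ(q0, □) = (q1, □, L) → 1100[q1]1□
Step 7: δ(q1, 1) = (q1, 0, L) → 110[q1]00□
Step 8: δ(q1, 0) = (q2, 1, L) → 11[q2]010□
Step 9: δ(q2, 0) = (q2, 0, L) → 1[q2]1010□
Step 10: δ(q2, 1) = (q2, 1, L) → [q2]11010□

The machine has not reached a halting state after 10 steps.
The machine did not halt within the 10-step bound.

Answer: No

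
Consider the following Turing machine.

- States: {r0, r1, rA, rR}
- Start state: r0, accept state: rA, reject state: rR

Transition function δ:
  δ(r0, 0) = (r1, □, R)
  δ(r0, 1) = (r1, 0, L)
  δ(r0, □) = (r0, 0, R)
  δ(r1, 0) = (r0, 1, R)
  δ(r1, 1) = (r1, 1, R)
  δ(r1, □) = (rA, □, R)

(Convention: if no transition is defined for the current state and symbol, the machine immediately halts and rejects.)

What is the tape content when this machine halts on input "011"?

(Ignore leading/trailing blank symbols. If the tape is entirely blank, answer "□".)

Execution trace:
Initial: [r0]011
Step 1: δ(r0, 0) = (r1, □, R) → □[r1]11
Step 2: δ(r1, 1) = (r1, 1, R) → □1[r1]1
Step 3: δ(r1, 1) = (r1, 1, R) → □11[r1]□
Step 4: δ(r1, □) = (rA, □, R) → □11□[rA]□

The machine reaches the accept state rA and halts.

Final tape (ignoring leading/trailing blanks): 11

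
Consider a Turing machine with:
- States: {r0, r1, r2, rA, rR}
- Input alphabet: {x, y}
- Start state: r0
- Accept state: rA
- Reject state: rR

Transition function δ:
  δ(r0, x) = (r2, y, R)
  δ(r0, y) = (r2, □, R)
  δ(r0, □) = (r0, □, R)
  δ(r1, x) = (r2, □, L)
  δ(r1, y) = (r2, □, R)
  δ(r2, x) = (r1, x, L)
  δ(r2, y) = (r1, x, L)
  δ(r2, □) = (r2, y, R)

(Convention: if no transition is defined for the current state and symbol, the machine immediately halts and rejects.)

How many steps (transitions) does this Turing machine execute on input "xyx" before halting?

Execution trace:
Initial: [r0]xyx
Step 1: δ(r0, x) = (r2, y, R) → y[r2]yx
Step 2: δ(r2, y) = (r1, x, L) → [r1]yxx
Step 3: δ(r1, y) = (r2, □, R) → □[r2]xx
Step 4: δ(r2, x) = (r1, x, L) → [r1]□xx

No transition is defined for δ(r1, □). By convention the machine halts and rejects.

The machine executed 4 steps before halting.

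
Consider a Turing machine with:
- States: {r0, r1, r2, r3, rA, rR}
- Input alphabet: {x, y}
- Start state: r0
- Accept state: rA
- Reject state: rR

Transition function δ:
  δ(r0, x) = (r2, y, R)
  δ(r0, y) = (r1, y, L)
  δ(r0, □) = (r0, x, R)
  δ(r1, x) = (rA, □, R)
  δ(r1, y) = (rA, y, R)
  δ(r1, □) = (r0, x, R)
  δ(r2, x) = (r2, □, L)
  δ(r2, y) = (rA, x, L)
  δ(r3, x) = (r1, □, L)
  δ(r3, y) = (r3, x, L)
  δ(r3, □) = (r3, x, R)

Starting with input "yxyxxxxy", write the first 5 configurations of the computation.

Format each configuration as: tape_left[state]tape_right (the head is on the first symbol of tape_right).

Transitions applied:
Step 1: δ(r0, y) = (r1, y, L)
Step 2: δ(r1, □) = (r0, x, R)
Step 3: δ(r0, y) = (r1, y, L)
Step 4: δ(r1, x) = (rA, □, R)

The first 5 configurations are:
[r0]yxyxxxxy ⊢ [r1]□yxyxxxxy ⊢ x[r0]yxyxxxxy ⊢ [r1]xyxyxxxxy ⊢ □[rA]yxyxxxxy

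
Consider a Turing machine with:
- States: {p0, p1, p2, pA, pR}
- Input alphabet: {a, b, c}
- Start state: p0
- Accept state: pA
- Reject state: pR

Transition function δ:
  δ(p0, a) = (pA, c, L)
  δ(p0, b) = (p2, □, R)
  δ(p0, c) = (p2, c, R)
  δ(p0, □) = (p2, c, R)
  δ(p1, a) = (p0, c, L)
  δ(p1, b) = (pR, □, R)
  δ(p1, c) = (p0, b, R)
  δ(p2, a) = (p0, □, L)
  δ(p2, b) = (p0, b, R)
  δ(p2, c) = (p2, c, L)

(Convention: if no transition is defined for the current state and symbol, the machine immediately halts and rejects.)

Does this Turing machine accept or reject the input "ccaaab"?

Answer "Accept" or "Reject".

Execution trace:
Initial: [p0]ccaaab
Step 1: δ(p0, c) = (p2, c, R) → c[p2]caaab
Step 2: δ(p2, c) = (p2, c, L) → [p2]ccaaab
Step 3: δ(p2, c) = (p2, c, L) → [p2]□ccaaab

No transition is defined for δ(p2, □). By convention the machine halts and rejects.

Answer: Reject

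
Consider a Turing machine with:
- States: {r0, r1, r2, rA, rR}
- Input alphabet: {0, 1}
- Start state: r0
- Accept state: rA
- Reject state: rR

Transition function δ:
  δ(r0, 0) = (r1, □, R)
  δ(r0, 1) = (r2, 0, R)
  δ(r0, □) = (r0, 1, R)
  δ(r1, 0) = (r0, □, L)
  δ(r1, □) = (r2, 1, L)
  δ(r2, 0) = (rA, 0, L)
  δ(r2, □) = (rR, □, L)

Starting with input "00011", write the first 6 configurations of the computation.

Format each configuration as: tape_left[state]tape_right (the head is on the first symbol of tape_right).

Transitions applied:
Step 1: δ(r0, 0) = (r1, □, R)
Step 2: δ(r1, 0) = (r0, □, L)
Step 3: δ(r0, □) = (r0, 1, R)
Step 4: δ(r0, □) = (r0, 1, R)
Step 5: δ(r0, 0) = (r1, □, R)

The first 6 configurations are:
[r0]00011 ⊢ □[r1]0011 ⊢ [r0]□□011 ⊢ 1[r0]□011 ⊢ 11[r0]011 ⊢ 11□[r1]11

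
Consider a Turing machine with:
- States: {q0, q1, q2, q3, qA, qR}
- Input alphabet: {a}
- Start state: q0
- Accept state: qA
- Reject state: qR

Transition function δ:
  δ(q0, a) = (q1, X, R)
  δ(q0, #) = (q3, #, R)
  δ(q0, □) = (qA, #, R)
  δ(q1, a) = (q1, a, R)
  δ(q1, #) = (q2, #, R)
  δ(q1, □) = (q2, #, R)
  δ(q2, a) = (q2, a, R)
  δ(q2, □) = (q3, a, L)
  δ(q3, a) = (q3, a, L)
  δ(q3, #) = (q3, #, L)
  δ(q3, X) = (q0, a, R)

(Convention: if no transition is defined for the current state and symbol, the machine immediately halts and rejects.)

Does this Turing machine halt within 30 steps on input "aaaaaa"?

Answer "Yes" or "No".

Execution trace:
Initial: [q0]aaaaaa
Step 1: δ(q0, a) = (q1, X, R) → X[q1]aaaaa
Step 2: δ(q1, a) = (q1, a, R) → Xa[q1]aaaa
Step 3: δ(q1, a) = (q1, a, R) → Xaa[q1]aaa
Step 4: δ(q1, a) = (q1, a, R) → Xaaa[q1]aa
Step 5: δ(q1, a) = (q1, a, R) → Xaaaa[q1]a
Step 6: δ(q1, a) = (q1, a, R) → Xaaaaa[q1]□
Step 7: δ(q1, □) = (q2, #, R) → Xaaaaa#[q2]□
Step 8: δ(q2, □) = (q3, a, L) → Xaaaaa[q3]#a
Step 9: δ(q3, #) = (q3, #, L) → Xaaaa[q3]a#a
Step 10: δ(q3, a) = (q3, a, L) → Xaaa[q3]aa#a
Step 11: δ(q3, a) = (q3, a, L) → Xaa[q3]aaa#a
Step 12: δ(q3, a) = (q3, a, L) → Xa[q3]aaaa#a
Step 13: δ(q3, a) = (q3, a, L) → X[q3]aaaaa#a
Step 14: δ(q3, a) = (q3, a, L) → [q3]Xaaaaa#a
Step 15: δ(q3, X) = (q0, a, R) → a[q0]aaaaa#a
Step 16: δ(q0, a) = (q1, X, R) → aX[q1]aaaa#a
Step 17: δ(q1, a) = (q1, a, R) → aXa[q1]aaa#a
Step 18: δ(q1, a) = (q1, a, R) → aXaa[q1]aa#a
Step 19: δ(q1, a) = (q1, a, R) → aXaaa[q1]a#a
Step 20: δ(q1, a) = (q1, a, R) → aXaaaa[q1]#a
Step 21: δ(q1, #) = (q2, #, R) → aXaaaa#[q2]a
Step 22: δ(q2, a) = (q2, a, R) → aXaaaa#a[q2]□
Step 23: δ(q2, □) = (q3, a, L) → aXaaaa#[q3]aa
Step 24: δ(q3, a) = (q3, a, L) → aXaaaa[q3]#aa
Step 25: δ(q3, #) = (q3, #, L) → aXaaa[q3]a#aa
Step 26: δ(q3, a) = (q3, a, L) → aXaa[q3]aa#aa
Step 27: δ(q3, a) = (q3, a, L) → aXa[q3]aaa#aa
Step 28: δ(q3, a) = (q3, a, L) → aX[q3]aaaa#aa
Step 29: δ(q3, a) = (q3, a, L) → a[q3]Xaaaa#aa
Step 30: δ(q3, X) = (q0, a, R) → aa[q0]aaaa#aa

The machine has not reached a halting state after 30 steps.
The machine did not halt within the 30-step bound.

Answer: No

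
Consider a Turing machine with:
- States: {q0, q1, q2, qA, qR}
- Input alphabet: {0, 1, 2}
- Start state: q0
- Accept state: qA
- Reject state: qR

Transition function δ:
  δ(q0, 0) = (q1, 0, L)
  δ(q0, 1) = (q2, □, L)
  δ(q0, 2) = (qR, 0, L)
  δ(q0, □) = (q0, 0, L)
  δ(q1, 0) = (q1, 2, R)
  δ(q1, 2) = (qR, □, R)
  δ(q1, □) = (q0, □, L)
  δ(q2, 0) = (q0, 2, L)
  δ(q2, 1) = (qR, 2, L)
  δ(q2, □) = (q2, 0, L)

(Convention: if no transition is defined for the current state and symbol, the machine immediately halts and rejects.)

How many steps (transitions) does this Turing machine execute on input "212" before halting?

Execution trace:
Initial: [q0]212
Step 1: δ(q0, 2) = (qR, 0, L) → [qR]□012

The machine reaches the reject state qR and halts.

The machine executed 1 step before halting.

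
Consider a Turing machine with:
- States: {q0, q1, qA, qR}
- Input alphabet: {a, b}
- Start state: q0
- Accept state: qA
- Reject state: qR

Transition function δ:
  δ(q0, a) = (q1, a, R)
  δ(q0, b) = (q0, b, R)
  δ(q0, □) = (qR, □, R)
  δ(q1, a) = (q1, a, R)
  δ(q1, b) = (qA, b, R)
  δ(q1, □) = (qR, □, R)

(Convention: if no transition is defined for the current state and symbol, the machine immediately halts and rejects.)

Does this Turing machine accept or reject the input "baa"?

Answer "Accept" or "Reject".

Execution trace:
Initial: [q0]baa
Step 1: δ(q0, b) = (q0, b, R) → b[q0]aa
Step 2: δ(q0, a) = (q1, a, R) → ba[q1]a
Step 3: δ(q1, a) = (q1, a, R) → baa[q1]□
Step 4: δ(q1, □) = (qR, □, R) → baa□[qR]□

The machine reaches the reject state qR and halts.

Answer: Reject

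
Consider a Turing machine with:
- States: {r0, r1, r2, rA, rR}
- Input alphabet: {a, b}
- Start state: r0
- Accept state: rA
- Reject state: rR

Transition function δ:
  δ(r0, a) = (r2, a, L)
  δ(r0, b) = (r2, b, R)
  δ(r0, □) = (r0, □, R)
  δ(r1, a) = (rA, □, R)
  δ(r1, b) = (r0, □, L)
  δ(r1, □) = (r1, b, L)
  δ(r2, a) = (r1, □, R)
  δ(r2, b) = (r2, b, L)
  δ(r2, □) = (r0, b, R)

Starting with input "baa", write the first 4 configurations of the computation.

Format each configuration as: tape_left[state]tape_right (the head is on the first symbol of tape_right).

Transitions applied:
Step 1: δ(r0, b) = (r2, b, R)
Step 2: δ(r2, a) = (r1, □, R)
Step 3: δ(r1, a) = (rA, □, R)

The first 4 configurations are:
[r0]baa ⊢ b[r2]aa ⊢ b□[r1]a ⊢ b□□[rA]□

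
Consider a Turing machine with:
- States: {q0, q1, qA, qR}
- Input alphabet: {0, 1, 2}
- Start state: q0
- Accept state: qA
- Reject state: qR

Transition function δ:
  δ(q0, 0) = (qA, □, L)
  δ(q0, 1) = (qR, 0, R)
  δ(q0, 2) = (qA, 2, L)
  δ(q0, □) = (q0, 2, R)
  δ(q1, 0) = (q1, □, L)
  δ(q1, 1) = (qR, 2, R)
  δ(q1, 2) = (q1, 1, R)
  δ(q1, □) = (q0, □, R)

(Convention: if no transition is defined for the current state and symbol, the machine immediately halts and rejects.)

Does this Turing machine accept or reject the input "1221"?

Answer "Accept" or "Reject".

Execution trace:
Initial: [q0]1221
Step 1: δ(q0, 1) = (qR, 0, R) → 0[qR]221

The machine reaches the reject state qR and halts.

Answer: Reject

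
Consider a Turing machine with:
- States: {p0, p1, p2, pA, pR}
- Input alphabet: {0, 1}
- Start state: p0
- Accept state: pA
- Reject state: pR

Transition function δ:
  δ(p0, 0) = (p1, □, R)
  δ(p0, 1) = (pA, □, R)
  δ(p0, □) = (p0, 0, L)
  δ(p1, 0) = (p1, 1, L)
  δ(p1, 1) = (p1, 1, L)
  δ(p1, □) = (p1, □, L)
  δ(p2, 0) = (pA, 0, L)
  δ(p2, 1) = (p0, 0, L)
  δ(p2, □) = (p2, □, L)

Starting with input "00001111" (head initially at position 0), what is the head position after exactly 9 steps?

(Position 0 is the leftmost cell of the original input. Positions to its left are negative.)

Execution trace (head position shown):
Step 0: [p0]00001111  (head at position 0)
Step 1: move right → □[p1]0001111  (head at position 1)
Step 2: move left → [p1]□1001111  (head at position 0)
Step 3: move left → [p1]□□1001111  (head at position -1)
Step 4: move left → [p1]□□□1001111  (head at position -2)
Step 5: move left → [p1]□□□□1001111  (head at position -3)
Step 6: move left → [p1]□□□□□1001111  (head at position -4)
Step 7: move left → [p1]□□□□□□1001111  (head at position -5)
Step 8: move left → [p1]□□□□□□□1001111  (head at position -6)
Step 9: move left → [p1]□□□□□□□□1001111  (head at position -7)

After 9 steps, the head is at position -7.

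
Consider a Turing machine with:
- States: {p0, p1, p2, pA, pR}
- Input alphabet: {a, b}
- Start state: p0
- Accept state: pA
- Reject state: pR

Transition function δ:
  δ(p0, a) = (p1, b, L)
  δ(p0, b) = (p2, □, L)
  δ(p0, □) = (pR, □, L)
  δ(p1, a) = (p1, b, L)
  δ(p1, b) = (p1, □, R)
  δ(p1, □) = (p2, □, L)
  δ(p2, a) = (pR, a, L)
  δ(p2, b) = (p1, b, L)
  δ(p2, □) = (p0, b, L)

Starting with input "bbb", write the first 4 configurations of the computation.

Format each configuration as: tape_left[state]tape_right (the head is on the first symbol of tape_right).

Transitions applied:
Step 1: δ(p0, b) = (p2, □, L)
Step 2: δ(p2, □) = (p0, b, L)
Step 3: δ(p0, □) = (pR, □, L)

The first 4 configurations are:
[p0]bbb ⊢ [p2]□□bb ⊢ [p0]□b□bb ⊢ [pR]□□b□bb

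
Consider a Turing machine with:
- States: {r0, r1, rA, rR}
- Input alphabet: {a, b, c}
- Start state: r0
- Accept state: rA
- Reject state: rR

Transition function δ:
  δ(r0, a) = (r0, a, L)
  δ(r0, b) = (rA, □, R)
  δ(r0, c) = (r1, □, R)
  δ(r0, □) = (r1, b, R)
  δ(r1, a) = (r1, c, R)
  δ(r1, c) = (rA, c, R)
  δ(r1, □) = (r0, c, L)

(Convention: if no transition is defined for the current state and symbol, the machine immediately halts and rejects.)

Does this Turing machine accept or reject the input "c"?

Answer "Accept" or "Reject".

Execution trace:
Initial: [r0]c
Step 1: δ(r0, c) = (r1, □, R) → □[r1]□
Step 2: δ(r1, □) = (r0, c, L) → [r0]□c
Step 3: δ(r0, □) = (r1, b, R) → b[r1]c
Step 4: δ(r1, c) = (rA, c, R) → bc[rA]□

The machine reaches the accept state rA and halts.

Answer: Accept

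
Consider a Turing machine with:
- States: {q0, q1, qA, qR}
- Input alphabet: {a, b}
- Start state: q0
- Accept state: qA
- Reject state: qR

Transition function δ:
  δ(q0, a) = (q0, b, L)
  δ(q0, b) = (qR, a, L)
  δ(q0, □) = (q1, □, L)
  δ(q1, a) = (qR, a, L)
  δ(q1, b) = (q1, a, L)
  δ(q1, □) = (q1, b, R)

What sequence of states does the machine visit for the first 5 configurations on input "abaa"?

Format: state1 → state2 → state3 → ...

Execution trace:
Initial: [q0]abaa
Step 1: δ(q0, a) = (q0, b, L) → [q0]□bbaa
Step 2: δ(q0, □) = (q1, □, L) → [q1]□□bbaa
Step 3: δ(q1, □) = (q1, b, R) → b[q1]□bbaa
Step 4: δ(q1, □) = (q1, b, R) → bb[q1]bbaa

State sequence: q0 → q0 → q1 → q1 → q1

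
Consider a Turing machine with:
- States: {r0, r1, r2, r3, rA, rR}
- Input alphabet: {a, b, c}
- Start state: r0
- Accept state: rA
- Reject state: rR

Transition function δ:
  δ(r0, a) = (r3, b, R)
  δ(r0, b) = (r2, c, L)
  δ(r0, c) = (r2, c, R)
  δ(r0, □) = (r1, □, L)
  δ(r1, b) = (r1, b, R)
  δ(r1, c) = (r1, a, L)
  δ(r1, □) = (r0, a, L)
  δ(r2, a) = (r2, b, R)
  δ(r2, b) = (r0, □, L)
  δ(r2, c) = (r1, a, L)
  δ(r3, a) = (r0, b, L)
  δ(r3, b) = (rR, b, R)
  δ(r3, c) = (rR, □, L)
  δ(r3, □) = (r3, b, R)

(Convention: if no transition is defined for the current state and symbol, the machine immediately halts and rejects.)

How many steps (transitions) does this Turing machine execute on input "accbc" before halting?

Execution trace:
Initial: [r0]accbc
Step 1: δ(r0, a) = (r3, b, R) → b[r3]ccbc
Step 2: δ(r3, c) = (rR, □, L) → [rR]b□cbc

The machine reaches the reject state rR and halts.

The machine executed 2 steps before halting.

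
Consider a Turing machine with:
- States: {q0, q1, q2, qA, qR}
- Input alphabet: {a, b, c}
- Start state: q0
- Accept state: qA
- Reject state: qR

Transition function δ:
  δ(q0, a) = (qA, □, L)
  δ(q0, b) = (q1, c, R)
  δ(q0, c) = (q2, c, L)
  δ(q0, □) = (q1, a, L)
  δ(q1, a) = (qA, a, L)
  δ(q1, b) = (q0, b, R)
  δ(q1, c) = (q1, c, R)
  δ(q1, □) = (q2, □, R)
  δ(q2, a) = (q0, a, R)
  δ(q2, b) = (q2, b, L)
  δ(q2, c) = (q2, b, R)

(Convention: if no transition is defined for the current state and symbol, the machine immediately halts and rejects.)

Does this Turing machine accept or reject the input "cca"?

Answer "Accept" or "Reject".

Execution trace:
Initial: [q0]cca
Step 1: δ(q0, c) = (q2, c, L) → [q2]□cca

No transition is defined for δ(q2, □). By convention the machine halts and rejects.

Answer: Reject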